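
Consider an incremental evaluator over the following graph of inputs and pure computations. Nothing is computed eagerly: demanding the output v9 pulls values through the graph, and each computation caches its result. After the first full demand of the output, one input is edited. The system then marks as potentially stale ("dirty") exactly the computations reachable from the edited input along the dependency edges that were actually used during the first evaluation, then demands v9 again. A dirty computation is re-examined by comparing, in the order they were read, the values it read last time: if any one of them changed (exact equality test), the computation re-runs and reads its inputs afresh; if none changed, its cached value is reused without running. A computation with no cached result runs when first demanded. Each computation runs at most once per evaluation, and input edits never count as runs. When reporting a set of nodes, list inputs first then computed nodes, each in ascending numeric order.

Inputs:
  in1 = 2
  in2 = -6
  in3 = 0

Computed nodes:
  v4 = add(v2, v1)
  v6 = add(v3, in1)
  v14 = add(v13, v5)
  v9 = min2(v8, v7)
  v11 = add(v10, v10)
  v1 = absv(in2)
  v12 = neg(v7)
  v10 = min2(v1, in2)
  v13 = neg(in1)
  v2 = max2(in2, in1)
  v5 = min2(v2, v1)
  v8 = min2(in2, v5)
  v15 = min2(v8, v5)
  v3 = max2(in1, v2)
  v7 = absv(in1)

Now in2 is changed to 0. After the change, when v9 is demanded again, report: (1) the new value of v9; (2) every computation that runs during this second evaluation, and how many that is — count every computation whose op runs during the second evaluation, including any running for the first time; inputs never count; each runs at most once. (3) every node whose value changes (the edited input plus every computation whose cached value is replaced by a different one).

v9 now evaluates to 0.
Run set: v1, v2, v5, v8, v9 (5 run).
Changed values: in2, v1, v5, v8, v9.

Initial pass — values computed on the first demand:
  v1 = absv(-6) = 6
  v2 = max2(-6, 2) = 2
  v5 = min2(2, 6) = 2
  v7 = absv(2) = 2
  v8 = min2(-6, 2) = -6
  v9 = min2(-6, 2) = -6

Second demand — change propagation:
  v1: re-runs because in2 -6->0; new result 0.
  v2: re-runs because in2 -6->0; new result 2 (unchanged).
  v5: re-runs because v1 6->0; new result 0.
  v8: re-runs because in2 -6->0; v5 2->0; new result 0.
  v9: re-runs because v8 -6->0; new result 0.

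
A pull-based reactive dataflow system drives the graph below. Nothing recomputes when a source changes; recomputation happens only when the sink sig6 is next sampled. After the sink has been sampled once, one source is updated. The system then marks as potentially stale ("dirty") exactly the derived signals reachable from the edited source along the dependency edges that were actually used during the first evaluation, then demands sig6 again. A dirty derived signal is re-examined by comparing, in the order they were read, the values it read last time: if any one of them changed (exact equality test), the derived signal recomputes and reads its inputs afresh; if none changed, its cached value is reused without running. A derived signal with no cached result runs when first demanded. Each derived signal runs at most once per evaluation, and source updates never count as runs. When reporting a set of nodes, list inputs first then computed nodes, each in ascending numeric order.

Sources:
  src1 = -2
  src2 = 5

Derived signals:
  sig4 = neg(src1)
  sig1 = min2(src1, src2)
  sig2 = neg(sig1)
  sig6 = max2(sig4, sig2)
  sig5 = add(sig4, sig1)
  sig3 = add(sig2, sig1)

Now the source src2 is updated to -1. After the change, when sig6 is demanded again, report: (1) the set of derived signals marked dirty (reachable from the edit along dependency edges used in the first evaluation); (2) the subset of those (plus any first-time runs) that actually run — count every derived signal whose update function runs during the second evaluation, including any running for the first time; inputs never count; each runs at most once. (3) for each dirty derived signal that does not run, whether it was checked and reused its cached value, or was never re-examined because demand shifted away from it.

Marked dirty: sig1, sig2, sig6.
Derived signals that run: sig1 — 1 in total.
Checked but reused from cache: sig2, sig6.
Key observation: the change is absorbed at sig1 — it re-runs but produces the same value, and the output's value is unchanged.

First evaluation (everything demanded from the output):
  sig1 = min2(-2, 5) = -2
  sig2 = neg(-2) = 2
  sig4 = neg(-2) = 2
  sig6 = max2(2, 2) = 2

Propagation after the edit:
  sig1: runs — src2 5->-1; result -2 (same value as before).
  sig2: checked — values it read are unchanged (sig1 unchanged); reused cached 2 without running.
  sig6: checked — values it read are unchanged (sig4 unchanged, sig2 unchanged); reused cached 2 without running.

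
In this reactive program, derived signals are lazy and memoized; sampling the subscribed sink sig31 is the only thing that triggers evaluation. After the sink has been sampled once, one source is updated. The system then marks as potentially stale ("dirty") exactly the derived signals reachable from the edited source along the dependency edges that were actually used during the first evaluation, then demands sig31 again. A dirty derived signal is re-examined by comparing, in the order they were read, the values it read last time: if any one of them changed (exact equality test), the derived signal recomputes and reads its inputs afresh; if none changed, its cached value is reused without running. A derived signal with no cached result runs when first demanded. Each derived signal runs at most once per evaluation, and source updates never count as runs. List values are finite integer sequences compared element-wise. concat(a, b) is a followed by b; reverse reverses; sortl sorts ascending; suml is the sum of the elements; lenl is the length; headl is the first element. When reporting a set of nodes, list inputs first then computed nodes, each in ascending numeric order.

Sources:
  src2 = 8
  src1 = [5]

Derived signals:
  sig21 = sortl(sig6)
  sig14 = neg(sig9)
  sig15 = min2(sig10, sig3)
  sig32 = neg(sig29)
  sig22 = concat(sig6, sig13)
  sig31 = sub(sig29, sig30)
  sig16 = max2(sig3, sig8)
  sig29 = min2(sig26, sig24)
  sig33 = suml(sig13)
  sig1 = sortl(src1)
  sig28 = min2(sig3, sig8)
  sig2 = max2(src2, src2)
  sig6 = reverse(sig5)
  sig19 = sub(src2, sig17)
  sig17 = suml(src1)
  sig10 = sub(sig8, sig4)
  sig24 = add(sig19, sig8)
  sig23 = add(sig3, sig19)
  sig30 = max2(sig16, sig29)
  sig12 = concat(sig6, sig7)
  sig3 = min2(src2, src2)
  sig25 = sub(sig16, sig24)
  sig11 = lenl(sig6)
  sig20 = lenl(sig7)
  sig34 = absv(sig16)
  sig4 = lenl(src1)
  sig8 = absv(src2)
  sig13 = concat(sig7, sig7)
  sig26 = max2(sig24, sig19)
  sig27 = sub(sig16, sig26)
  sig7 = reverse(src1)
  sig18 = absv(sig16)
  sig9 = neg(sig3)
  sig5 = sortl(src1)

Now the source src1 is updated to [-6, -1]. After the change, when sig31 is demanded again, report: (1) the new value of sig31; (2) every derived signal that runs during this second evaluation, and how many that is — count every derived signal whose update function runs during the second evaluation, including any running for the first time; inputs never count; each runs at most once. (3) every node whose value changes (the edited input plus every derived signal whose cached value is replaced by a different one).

Demanding sig31 again yields 0.
7 derived signals run: sig17, sig19, sig24, sig26, sig29, sig30, sig31.
The nodes whose values change: src1, sig17, sig19, sig24, sig26, sig29, sig30.

First demand of the output computes:
  sig3 = min2(8, 8) = 8
  sig8 = absv(8) = 8
  sig16 = max2(8, 8) = 8
  sig17 = suml([5]) = 5
  sig19 = sub(8, 5) = 3
  sig24 = add(3, 8) = 11
  sig26 = max2(11, 3) = 11
  sig29 = min2(11, 11) = 11
  sig30 = max2(8, 11) = 11
  sig31 = sub(11, 11) = 0

After the edit, cleaning proceeds:
  sig17: a read changed (src1 [5]->[-6, -1]) — executes, giving -7.
  sig19: a read changed (sig17 5->-7) — executes, giving 15.
  sig24: a read changed (sig19 3->15) — executes, giving 23.
  sig26: a read changed (sig24 11->23; sig19 3->15) — executes, giving 23.
  sig29: a read changed (sig26 11->23; sig24 11->23) — executes, giving 23.
  sig30: a read changed (sig29 11->23) — executes, giving 23.
  sig31: a read changed (sig29 11->23; sig30 11->23) — executes, giving 0 — identical to its old value.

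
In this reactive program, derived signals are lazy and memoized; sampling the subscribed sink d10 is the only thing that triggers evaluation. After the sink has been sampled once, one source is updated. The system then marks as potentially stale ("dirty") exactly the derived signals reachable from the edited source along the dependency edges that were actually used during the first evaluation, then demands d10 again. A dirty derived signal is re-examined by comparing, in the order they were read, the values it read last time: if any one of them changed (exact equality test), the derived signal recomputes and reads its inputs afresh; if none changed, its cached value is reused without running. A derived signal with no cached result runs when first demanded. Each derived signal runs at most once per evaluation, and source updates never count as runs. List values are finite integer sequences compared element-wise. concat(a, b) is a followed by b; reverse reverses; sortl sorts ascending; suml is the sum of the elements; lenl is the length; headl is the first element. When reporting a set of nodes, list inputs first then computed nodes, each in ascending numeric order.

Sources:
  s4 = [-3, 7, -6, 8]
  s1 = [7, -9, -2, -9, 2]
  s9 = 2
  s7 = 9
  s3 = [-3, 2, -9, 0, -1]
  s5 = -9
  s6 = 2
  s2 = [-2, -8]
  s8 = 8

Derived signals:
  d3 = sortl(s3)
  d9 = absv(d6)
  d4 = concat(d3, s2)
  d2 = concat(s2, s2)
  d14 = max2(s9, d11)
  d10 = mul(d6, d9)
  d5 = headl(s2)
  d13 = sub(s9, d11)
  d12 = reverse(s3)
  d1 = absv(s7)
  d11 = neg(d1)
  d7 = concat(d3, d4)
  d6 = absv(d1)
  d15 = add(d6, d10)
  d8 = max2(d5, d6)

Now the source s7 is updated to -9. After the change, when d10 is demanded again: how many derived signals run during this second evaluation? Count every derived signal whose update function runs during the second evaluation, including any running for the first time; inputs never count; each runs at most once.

First demand of the output computes:
  d1 = absv(9) = 9
  d6 = absv(9) = 9
  d9 = absv(9) = 9
  d10 = mul(9, 9) = 81

After the edit, cleaning proceeds:
  d1: a read changed (s7 9->-9) — executes, giving 9 — identical to its old value.
  d6: dirty, but its reads are unchanged (d1 unchanged); cached 9 stands.
  d9: dirty, but its reads are unchanged (d6 unchanged); cached 9 stands.
  d10: dirty, but its reads are unchanged (d6 unchanged, d9 unchanged); cached 81 stands.

Note the absorption at d1: it re-runs yet its value is the same, leaving the output's value untouched.

1 derived signals run: d1.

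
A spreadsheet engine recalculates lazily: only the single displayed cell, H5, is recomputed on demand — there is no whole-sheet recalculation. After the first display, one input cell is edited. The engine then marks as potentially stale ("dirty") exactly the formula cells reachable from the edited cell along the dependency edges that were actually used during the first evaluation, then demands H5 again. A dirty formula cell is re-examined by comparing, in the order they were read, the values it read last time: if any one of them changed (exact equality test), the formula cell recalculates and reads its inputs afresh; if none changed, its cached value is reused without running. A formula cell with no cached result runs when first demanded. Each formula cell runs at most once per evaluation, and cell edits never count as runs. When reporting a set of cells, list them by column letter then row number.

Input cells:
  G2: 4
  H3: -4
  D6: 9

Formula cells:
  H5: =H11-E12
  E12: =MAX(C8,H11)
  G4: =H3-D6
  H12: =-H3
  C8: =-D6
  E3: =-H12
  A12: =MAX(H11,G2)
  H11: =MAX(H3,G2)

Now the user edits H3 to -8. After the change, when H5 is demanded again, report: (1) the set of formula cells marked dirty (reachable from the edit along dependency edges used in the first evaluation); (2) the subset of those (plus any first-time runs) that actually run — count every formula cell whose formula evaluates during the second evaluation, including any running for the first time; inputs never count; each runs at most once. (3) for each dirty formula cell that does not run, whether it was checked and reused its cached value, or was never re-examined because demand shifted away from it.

Marked dirty: E12, H5, H11.
Formula cells that run: H11 — 1 in total.
Checked but reused from cache: E12, H5.
Key observation: the change is absorbed at H11 — it re-runs but produces the same value, and the output's value is unchanged.

First evaluation (everything demanded from the output):
  C8 = -(9) = -9
  H11 = MAX(-4, 4) = 4
  E12 = MAX(-9, 4) = 4
  H5 = 4 - 4 = 0

Propagation after the edit:
  H11: runs — H3 -4->-8; result 4 (same value as before).
  E12: checked — values it read are unchanged (C8 unchanged, H11 unchanged); reused cached 4 without running.
  H5: checked — values it read are unchanged (H11 unchanged, E12 unchanged); reused cached 0 without running.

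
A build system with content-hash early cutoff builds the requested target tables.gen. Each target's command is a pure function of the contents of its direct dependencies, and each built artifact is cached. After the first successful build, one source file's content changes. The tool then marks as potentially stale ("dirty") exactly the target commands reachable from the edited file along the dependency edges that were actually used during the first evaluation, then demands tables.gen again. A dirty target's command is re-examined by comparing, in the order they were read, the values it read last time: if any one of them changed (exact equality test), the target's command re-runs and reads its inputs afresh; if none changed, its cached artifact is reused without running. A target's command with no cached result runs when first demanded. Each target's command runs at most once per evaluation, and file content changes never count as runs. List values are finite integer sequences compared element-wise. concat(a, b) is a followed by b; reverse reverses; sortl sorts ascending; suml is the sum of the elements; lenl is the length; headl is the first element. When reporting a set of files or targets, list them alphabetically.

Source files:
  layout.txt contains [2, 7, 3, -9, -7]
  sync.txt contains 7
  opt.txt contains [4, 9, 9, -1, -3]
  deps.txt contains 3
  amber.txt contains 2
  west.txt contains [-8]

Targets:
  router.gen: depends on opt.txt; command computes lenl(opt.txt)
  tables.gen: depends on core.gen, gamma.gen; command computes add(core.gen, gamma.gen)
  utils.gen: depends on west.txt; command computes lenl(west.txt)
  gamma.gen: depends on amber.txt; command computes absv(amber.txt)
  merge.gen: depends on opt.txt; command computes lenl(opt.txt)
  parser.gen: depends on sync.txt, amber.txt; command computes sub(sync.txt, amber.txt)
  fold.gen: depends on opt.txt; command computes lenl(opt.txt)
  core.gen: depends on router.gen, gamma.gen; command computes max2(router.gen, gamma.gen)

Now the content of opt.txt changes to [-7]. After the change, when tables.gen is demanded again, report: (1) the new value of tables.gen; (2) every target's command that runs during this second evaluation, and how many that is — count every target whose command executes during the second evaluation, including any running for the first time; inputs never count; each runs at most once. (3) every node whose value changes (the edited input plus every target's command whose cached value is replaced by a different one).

New value of tables.gen: 4.
Target commands that run: core.gen, router.gen, tables.gen — 3 in total.
Values that change: core.gen, opt.txt, router.gen, tables.gen.

First evaluation (everything demanded from the output):
  gamma.gen = absv(2) = 2
  router.gen = lenl([4, 9, 9, -1, -3]) = 5
  core.gen = max2(5, 2) = 5
  tables.gen = add(5, 2) = 7

Propagation after the edit:
  router.gen: runs — opt.txt [4, 9, 9, -1, -3]->[-7]; result 1.
  core.gen: runs — router.gen 5->1; result 2.
  tables.gen: runs — core.gen 5->2; result 4.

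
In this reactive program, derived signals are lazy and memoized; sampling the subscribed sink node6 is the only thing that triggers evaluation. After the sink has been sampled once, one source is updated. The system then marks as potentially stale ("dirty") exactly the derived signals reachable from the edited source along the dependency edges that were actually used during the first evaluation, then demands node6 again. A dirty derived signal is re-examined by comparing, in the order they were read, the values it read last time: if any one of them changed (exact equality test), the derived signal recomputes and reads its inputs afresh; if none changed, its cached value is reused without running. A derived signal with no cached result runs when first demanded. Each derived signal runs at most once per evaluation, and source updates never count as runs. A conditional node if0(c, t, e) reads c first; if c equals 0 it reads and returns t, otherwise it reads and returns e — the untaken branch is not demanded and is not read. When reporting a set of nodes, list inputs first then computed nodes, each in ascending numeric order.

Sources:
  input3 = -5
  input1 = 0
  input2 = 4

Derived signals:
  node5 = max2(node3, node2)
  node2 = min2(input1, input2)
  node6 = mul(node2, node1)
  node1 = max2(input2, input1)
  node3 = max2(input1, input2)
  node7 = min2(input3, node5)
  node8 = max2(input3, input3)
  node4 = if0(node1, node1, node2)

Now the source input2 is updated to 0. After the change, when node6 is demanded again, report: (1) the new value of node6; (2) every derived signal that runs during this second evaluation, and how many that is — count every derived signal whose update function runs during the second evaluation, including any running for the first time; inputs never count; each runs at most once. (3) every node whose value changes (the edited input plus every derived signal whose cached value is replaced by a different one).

Demanding node6 again yields 0.
3 derived signals run: node1, node2, node6.
The nodes whose values change: input2, node1.

First demand of the output computes:
  node1 = max2(4, 0) = 4
  node2 = min2(0, 4) = 0
  node6 = mul(0, 4) = 0

After the edit, cleaning proceeds:
  node1: a read changed (input2 4->0) — executes, giving 0.
  node2: a read changed (input2 4->0) — executes, giving 0 — identical to its old value.
  node6: a read changed (node1 4->0) — executes, giving 0 — identical to its old value.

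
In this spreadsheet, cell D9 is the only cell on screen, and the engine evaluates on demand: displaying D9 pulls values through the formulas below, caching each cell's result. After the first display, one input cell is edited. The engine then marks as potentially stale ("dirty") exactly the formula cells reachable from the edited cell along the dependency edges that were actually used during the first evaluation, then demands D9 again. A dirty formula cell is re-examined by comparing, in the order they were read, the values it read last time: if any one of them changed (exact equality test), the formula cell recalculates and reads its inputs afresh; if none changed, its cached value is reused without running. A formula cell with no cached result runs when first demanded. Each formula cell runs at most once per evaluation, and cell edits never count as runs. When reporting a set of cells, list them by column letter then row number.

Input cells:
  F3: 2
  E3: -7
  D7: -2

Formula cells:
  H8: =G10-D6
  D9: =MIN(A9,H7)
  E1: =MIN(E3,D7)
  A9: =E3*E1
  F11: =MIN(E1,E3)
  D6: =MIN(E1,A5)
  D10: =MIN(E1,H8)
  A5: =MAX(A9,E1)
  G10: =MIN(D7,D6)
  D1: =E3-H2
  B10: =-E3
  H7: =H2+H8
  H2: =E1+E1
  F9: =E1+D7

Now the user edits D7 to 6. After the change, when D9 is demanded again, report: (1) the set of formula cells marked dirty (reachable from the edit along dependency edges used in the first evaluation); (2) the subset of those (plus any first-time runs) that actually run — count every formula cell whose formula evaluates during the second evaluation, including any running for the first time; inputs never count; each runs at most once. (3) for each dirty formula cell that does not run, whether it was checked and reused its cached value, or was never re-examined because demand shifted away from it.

Initial pass — values computed on the first demand:
  E1 = MIN(-7, -2) = -7
  A9 = -7 * -7 = 49
  A5 = MAX(49, -7) = 49
  D6 = MIN(-7, 49) = -7
  G10 = MIN(-2, -7) = -7
  H2 = -7 + -7 = -14
  H8 = -7 - -7 = 0
  H7 = -14 + 0 = -14
  D9 = MIN(49, -14) = -14

Second demand — change propagation:
  E1: re-runs because D7 -2->6; new result -7 (unchanged).
  A9: re-examined; everything it read last time is the same (E3 unchanged, E1 unchanged) — cache 49 kept, no run.
  A5: re-examined; everything it read last time is the same (A9 unchanged, E1 unchanged) — cache 49 kept, no run.
  D6: re-examined; everything it read last time is the same (E1 unchanged, A5 unchanged) — cache -7 kept, no run.
  G10: re-runs because D7 -2->6; new result -7 (unchanged).
  H2: re-examined; everything it read last time is the same (E1 unchanged, E1 unchanged) — cache -14 kept, no run.
  H8: re-examined; everything it read last time is the same (G10 unchanged, D6 unchanged) — cache 0 kept, no run.
  H7: re-examined; everything it read last time is the same (H2 unchanged, H8 unchanged) — cache -14 kept, no run.
  D9: re-examined; everything it read last time is the same (A9 unchanged, H7 unchanged) — cache -14 kept, no run.

The important point: at A9 every value read last time is unchanged, so the dirty flag clears without a run.

Dirty set: A5, A9, D6, D9, E1, G10, H2, H7, H8.
Run set: E1, G10 (2 run).
Re-examined without running (cache reused): A5, A9, D6, D9, H2, H7, H8.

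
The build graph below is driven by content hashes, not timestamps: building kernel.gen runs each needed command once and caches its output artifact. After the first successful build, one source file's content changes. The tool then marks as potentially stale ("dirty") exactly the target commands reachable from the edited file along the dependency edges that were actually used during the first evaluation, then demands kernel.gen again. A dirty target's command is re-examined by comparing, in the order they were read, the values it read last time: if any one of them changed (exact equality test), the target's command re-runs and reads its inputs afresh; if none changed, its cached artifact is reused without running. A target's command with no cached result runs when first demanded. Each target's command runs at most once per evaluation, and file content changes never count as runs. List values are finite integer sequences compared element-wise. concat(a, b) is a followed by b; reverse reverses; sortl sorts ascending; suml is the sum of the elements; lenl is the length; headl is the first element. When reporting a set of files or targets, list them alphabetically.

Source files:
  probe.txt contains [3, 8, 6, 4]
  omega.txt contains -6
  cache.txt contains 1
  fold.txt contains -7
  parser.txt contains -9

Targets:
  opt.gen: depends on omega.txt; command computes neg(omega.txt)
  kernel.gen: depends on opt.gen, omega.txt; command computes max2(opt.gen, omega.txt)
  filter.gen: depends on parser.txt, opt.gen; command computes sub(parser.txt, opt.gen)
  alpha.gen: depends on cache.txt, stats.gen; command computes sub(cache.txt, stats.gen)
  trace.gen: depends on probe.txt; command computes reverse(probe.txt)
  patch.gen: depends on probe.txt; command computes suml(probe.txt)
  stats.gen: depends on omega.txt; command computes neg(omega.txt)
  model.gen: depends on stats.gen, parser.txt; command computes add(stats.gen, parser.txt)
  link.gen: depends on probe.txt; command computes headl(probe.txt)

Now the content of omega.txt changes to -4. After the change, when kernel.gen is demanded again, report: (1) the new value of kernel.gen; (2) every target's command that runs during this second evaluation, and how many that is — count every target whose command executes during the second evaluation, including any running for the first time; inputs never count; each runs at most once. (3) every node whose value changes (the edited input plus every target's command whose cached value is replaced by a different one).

kernel.gen now evaluates to 4.
Run set: kernel.gen, opt.gen (2 run).
Changed values: kernel.gen, omega.txt, opt.gen.

Initial pass — values computed on the first demand:
  opt.gen = neg(-6) = 6
  kernel.gen = max2(6, -6) = 6

Second demand — change propagation:
  opt.gen: re-runs because omega.txt -6->-4; new result 4.
  kernel.gen: re-runs because opt.gen 6->4; omega.txt -6->-4; new result 4.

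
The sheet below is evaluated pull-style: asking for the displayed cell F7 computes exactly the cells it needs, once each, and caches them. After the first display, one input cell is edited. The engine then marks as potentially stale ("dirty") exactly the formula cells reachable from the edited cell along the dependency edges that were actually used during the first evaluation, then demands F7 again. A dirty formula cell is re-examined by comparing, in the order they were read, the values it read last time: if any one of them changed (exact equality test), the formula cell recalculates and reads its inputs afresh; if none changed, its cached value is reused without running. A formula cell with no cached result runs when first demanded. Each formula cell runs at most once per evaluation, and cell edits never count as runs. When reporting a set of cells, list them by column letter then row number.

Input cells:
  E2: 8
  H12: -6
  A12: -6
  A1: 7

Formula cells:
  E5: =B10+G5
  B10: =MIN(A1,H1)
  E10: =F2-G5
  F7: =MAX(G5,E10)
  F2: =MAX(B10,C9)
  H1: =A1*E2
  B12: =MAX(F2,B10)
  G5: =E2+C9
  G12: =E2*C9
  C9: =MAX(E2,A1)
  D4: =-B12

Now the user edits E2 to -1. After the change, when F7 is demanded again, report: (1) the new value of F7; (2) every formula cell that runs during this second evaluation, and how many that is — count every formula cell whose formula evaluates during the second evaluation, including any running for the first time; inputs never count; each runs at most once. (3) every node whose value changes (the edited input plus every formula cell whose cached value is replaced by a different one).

First demand of the output computes:
  C9 = MAX(8, 7) = 8
  G5 = 8 + 8 = 16
  H1 = 7 * 8 = 56
  B10 = MIN(7, 56) = 7
  F2 = MAX(7, 8) = 8
  E10 = 8 - 16 = -8
  F7 = MAX(16, -8) = 16

After the edit, cleaning proceeds:
  C9: a read changed (E2 8->-1) — executes, giving 7.
  G5: a read changed (E2 8->-1; C9 8->7) — executes, giving 6.
  H1: a read changed (E2 8->-1) — executes, giving -7.
  B10: a read changed (H1 56->-7) — executes, giving -7.
  F2: a read changed (B10 7->-7; C9 8->7) — executes, giving 7.
  E10: a read changed (F2 8->7; G5 16->6) — executes, giving 1.
  F7: a read changed (G5 16->6; E10 -8->1) — executes, giving 6.

Demanding F7 again yields 6.
7 formula cells run: B10, C9, E10, F2, F7, G5, H1.
The nodes whose values change: B10, C9, E2, E10, F2, F7, G5, H1.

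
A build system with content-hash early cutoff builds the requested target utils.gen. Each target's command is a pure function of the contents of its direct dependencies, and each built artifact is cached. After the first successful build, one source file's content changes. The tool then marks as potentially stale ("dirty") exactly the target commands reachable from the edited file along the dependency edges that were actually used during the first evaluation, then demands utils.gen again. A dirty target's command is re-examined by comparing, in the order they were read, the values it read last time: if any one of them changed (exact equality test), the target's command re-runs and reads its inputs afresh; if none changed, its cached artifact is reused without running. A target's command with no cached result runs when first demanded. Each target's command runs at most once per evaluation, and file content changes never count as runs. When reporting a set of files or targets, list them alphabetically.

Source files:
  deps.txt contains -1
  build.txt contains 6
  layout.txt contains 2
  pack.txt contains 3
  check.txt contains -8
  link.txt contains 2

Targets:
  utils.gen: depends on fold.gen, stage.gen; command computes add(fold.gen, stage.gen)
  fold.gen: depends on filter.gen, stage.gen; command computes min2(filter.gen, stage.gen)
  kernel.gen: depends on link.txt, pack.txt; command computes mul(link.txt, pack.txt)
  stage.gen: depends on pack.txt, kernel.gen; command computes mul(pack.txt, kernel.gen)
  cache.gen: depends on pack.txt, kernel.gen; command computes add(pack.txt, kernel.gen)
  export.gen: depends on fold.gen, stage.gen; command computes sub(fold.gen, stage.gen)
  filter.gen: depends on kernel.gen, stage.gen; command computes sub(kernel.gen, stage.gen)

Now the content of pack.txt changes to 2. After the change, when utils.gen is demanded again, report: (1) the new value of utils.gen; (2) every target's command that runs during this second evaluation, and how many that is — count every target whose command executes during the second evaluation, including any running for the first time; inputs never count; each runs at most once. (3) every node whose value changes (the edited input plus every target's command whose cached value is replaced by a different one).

First evaluation (everything demanded from the output):
  kernel.gen = mul(2, 3) = 6
  stage.gen = mul(3, 6) = 18
  filter.gen = sub(6, 18) = -12
  fold.gen = min2(-12, 18) = -12
  utils.gen = add(-12, 18) = 6

Propagation after the edit:
  kernel.gen: runs — pack.txt 3->2; result 4.
  stage.gen: runs — pack.txt 3->2; kernel.gen 6->4; result 8.
  filter.gen: runs — kernel.gen 6->4; stage.gen 18->8; result -4.
  fold.gen: runs — filter.gen -12->-4; stage.gen 18->8; result -4.
  utils.gen: runs — fold.gen -12->-4; stage.gen 18->8; result 4.

New value of utils.gen: 4.
Target commands that run: filter.gen, fold.gen, kernel.gen, stage.gen, utils.gen — 5 in total.
Values that change: filter.gen, fold.gen, kernel.gen, pack.txt, stage.gen, utils.gen.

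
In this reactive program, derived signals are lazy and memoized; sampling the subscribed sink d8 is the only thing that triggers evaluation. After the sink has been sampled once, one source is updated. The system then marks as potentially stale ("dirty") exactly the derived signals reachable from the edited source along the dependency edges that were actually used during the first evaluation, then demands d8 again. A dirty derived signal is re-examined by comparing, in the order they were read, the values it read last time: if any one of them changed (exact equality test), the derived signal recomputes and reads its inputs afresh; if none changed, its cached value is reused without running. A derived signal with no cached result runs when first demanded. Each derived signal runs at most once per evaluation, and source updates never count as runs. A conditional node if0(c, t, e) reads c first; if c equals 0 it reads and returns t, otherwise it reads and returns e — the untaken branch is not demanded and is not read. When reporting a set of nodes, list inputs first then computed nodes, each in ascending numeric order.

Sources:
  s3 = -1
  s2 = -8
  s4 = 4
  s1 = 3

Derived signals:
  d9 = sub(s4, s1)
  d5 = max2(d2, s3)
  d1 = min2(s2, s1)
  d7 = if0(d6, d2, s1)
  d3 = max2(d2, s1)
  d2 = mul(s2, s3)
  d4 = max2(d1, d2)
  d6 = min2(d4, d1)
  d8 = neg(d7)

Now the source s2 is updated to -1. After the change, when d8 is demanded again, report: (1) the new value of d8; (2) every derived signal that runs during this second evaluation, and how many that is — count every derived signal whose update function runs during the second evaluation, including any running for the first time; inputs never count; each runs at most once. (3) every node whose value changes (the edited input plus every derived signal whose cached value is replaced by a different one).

First demand of the output computes:
  d1 = min2(-8, 3) = -8
  d2 = mul(-8, -1) = 8
  d4 = max2(-8, 8) = 8
  d6 = min2(8, -8) = -8
  d7 = if0(d6=-8 -> else branch s1) = 3
  d8 = neg(3) = -3

After the edit, cleaning proceeds:
  d1: a read changed (s2 -8->-1) — executes, giving -1.
  d2: a read changed (s2 -8->-1) — executes, giving 1.
  d4: a read changed (d1 -8->-1; d2 8->1) — executes, giving 1.
  d6: a read changed (d4 8->1; d1 -8->-1) — executes, giving -1.
  d7: a read changed (d6 -8->-1) — executes, giving 3 — identical to its old value.
  d8: dirty, but its reads are unchanged (d7 unchanged); cached -3 stands.

Note the absorption at d7: it re-runs yet its value is the same, leaving the output's value untouched.

Demanding d8 again yields -3.
5 derived signals run: d1, d2, d4, d6, d7.
The nodes whose values change: s2, d1, d2, d4, d6.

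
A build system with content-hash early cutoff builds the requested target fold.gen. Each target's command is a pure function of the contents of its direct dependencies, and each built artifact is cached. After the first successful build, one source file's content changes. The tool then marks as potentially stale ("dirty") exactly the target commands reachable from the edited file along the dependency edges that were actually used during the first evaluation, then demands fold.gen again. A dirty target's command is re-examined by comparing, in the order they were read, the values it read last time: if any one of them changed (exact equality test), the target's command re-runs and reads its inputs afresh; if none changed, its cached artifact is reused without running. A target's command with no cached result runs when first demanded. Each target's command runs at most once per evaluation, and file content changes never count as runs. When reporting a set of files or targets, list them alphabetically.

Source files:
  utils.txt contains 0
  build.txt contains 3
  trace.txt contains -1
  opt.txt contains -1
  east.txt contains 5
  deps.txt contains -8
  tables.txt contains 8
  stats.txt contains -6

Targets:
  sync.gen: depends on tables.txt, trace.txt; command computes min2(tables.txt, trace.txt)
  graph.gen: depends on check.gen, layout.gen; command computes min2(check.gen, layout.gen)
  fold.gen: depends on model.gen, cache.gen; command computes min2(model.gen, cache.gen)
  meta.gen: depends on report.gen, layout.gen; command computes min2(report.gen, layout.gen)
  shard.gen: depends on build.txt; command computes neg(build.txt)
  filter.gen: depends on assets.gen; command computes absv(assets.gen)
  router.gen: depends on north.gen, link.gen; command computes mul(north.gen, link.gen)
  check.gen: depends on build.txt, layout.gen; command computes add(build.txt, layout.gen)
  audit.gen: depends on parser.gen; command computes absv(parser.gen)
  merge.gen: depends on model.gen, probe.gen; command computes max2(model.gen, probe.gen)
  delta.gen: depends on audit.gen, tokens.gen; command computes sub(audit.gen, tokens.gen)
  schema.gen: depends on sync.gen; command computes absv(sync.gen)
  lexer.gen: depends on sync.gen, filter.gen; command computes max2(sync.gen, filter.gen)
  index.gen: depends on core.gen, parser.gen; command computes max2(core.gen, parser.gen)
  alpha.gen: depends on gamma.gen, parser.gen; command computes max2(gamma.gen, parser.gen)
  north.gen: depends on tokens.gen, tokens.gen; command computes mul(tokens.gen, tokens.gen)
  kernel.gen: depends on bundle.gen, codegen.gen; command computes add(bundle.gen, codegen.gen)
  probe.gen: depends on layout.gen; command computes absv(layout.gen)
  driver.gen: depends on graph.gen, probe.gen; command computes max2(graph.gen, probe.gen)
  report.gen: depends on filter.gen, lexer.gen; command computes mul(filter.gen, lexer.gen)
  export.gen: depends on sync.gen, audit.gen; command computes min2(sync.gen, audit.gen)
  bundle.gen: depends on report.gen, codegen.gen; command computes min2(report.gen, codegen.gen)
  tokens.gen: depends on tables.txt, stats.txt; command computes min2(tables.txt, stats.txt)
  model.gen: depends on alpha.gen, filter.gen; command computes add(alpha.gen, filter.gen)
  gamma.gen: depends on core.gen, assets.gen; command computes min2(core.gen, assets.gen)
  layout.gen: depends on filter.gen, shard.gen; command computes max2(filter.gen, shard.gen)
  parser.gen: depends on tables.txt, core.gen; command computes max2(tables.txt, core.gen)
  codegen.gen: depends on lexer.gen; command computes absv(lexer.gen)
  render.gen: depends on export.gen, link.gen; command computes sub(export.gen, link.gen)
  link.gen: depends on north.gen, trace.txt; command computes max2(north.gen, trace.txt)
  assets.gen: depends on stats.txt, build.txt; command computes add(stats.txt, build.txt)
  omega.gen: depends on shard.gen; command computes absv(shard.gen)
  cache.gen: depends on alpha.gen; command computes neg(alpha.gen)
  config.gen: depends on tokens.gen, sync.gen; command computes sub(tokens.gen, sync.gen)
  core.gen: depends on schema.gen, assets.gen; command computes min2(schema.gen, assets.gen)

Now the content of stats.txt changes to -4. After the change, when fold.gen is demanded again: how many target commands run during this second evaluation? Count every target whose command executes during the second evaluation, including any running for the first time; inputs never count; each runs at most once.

Target commands that run: alpha.gen, assets.gen, core.gen, filter.gen, fold.gen, gamma.gen, model.gen, parser.gen — 8 in total.
Key observation: the cutoff stops propagation at cache.gen — its inputs' values are unchanged, so it reuses its cache.

First evaluation (everything demanded from the output):
  assets.gen = add(-6, 3) = -3
  filter.gen = absv(-3) = 3
  sync.gen = min2(8, -1) = -1
  schema.gen = absv(-1) = 1
  core.gen = min2(1, -3) = -3
  gamma.gen = min2(-3, -3) = -3
  parser.gen = max2(8, -3) = 8
  alpha.gen = max2(-3, 8) = 8
  cache.gen = neg(8) = -8
  model.gen = add(8, 3) = 11
  fold.gen = min2(11, -8) = -8

Propagation after the edit:
  assets.gen: runs — stats.txt -6->-4; result -1.
  core.gen: runs — assets.gen -3->-1; result -1.
  filter.gen: runs — assets.gen -3->-1; result 1.
  gamma.gen: runs — core.gen -3->-1; assets.gen -3->-1; result -1.
  parser.gen: runs — core.gen -3->-1; result 8 (same value as before).
  alpha.gen: runs — gamma.gen -3->-1; result 8 (same value as before).
  cache.gen: checked — values it read are unchanged (alpha.gen unchanged); reused cached -8 without running.
  model.gen: runs — filter.gen 3->1; result 9.
  fold.gen: runs — model.gen 11->9; result -8 (same value as before).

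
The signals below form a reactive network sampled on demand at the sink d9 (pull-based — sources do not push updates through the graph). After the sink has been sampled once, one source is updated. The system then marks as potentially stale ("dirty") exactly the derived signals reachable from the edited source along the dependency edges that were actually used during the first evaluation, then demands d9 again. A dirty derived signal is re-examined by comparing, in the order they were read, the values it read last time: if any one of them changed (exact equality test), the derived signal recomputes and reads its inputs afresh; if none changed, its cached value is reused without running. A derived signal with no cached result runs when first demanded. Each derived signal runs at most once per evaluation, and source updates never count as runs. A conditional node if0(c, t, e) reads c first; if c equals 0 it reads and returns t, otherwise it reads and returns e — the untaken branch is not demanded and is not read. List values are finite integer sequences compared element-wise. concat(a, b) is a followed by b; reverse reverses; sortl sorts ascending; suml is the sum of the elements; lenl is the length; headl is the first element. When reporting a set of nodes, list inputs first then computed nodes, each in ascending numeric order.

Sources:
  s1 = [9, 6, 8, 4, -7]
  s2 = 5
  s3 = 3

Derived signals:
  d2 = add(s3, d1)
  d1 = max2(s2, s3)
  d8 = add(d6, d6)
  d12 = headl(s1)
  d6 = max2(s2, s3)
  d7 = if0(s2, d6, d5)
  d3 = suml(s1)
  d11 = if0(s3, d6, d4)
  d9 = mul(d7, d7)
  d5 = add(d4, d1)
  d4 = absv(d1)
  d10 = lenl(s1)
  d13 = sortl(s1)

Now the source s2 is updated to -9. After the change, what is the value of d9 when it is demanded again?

Initial pass — values computed on the first demand:
  d1 = max2(5, 3) = 5
  d4 = absv(5) = 5
  d5 = add(5, 5) = 10
  d7 = if0(s2=5 -> else branch d5) = 10
  d9 = mul(10, 10) = 100

Second demand — change propagation:
  d1: re-runs because s2 5->-9; new result 3.
  d4: re-runs because d1 5->3; new result 3.
  d5: re-runs because d4 5->3; d1 5->3; new result 6.
  d7: re-runs because s2 5->-9; d5 10->6; new result 6.
  d9: re-runs because d7 10->6; d7 10->6; new result 36.

d9 now evaluates to 36.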